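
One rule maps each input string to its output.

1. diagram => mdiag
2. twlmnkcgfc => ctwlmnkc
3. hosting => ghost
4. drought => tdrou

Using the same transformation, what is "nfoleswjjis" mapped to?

Each output is the input with this applied: move the last character to the front, then delete the last 2 characters.
Working it through for "nfoleswjjis": intermediate "snfoleswjji", final "snfoleswj".

snfoleswj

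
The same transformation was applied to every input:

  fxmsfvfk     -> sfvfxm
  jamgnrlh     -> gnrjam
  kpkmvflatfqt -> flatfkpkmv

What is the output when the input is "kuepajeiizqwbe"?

Each output is the input with this applied: delete the last 2 characters, then swap the front and back halves of the string.
Applying both steps to "kuepajeiizqwbe": "kuepajeiizqw", then "eiizqwkuepaj".
(Check on "fxmsfvfk": → "fxmsfv" → "sfvfxm" ✓)

eiizqwkuepaj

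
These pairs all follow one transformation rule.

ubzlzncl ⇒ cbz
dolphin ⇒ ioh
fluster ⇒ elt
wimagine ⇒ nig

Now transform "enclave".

Looking at the pairs, the operation is to move the last 2 characters to the front (rotate right by 2), then keep one character in every 3, starting at position 1 (positions 1st, 4th, 7th, ...).
Working it through for "enclave": intermediate "veencla", final "vna".

vna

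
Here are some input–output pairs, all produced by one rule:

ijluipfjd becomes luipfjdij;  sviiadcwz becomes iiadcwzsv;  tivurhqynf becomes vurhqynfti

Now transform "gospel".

Looking at the pairs, the operation is to move the first 2 characters to the end (rotate left by 2).
So "gospel" becomes "spelgo".

spelgo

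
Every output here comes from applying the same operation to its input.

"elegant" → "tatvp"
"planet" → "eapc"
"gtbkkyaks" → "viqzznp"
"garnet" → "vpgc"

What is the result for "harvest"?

In each case the input is transformed by: delete the last 2 characters, then shift every letter 11 places backward in the alphabet (wrapping around).
Working it through for "harvest": intermediate "harve", final "wpgkt".

wpgkt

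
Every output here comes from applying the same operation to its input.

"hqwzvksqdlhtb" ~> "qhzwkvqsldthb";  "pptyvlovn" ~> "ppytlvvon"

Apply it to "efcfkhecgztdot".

The transformation: swap each adjacent pair of characters (1↔2, 3↔4, ...).
Doing the same to "efcfkhecgztdot": "fefchkcezgdtto".

fefchkcezgdtto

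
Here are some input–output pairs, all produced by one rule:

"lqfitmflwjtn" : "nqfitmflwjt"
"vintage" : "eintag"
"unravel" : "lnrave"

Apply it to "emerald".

dmeral

In each case the input is transformed by: swap the first and last characters, then delete the last character.
On "emerald": the first step gives "dmerale", and the second then gives "dmeral".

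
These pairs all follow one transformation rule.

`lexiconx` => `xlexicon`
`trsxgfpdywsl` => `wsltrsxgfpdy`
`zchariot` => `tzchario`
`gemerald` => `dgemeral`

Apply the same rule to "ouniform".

mounifor

The transformation: move the first 3 characters to the end (rotate left by 3), then swap the front and back halves of the string.
Doing the same to "ouniform": "mounifor".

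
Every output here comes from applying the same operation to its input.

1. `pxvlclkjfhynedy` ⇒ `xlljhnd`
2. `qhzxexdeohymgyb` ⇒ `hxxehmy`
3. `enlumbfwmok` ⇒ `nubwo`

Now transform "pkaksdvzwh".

kkdzh

The pattern: keep every other character starting from the second (positions 2nd, 4th, 6th, ...).
So "pkaksdvzwh" becomes "kkdzh".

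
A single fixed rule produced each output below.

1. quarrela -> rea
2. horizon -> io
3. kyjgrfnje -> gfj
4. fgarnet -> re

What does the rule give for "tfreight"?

In each case the input is transformed by: delete the first 2 characters, then keep every other character starting from the second (positions 2nd, 4th, 6th, ...).
Working it through for "tfreight": intermediate "reight", final "egt".

egt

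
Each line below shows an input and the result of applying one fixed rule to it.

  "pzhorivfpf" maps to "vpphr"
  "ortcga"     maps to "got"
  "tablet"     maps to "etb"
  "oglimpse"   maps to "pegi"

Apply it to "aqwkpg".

paw

Rule — swap the front and back halves of the string, then keep every other character starting from the second (positions 2nd, 4th, 6th, ...).
Working it through for "aqwkpg": intermediate "kpgaqw", final "paw".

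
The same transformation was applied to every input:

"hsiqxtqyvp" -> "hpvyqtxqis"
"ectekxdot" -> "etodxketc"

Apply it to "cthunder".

Each output is the input with this applied: move the first character to the end, then reverse the string.
For "cthunder", step one produces "thunderc"; step two turns that into "crednuht".

crednuht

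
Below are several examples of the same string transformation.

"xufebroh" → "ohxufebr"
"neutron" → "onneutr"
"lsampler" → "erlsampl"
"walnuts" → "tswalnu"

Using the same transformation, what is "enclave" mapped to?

Looking at the pairs, the operation is to move the last 2 characters to the front (rotate right by 2).
"enclave" → "veencla".

veencla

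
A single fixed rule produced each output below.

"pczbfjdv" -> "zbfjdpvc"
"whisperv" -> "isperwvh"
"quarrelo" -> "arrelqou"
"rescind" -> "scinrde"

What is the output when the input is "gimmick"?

What's happening: swap the first and last characters, then move the first 2 characters to the end (rotate left by 2).
On "gimmick": the first step gives "kimmicg", and the second then gives "mmicgki".

mmicgki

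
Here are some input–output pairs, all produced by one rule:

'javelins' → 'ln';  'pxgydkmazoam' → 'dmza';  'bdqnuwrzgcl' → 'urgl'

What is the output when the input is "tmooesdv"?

ed

In each case the input is transformed by: delete the first 3 characters, then keep every other character starting from the second (positions 2nd, 4th, 6th, ...).
Applying that to "tmooesdv" gives "ed".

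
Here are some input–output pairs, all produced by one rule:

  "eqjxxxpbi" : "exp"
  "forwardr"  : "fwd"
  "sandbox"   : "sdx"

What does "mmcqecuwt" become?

mqu

What's happening: keep one character in every 3, starting at position 1 (positions 1st, 4th, 7th, ...).
So "mmcqecuwt" becomes "mqu".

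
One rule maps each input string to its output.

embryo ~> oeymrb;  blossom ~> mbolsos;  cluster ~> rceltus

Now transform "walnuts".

In each case the input is transformed by: reverse the string, then take characters alternately from the front and the back (1st, last, 2nd, 2nd-last, ...).
On "walnuts": the first step gives "stunlaw", and the second then gives "swtauln".
(Check on "cluster": → "retsulc" → "rceltus" ✓)

swtauln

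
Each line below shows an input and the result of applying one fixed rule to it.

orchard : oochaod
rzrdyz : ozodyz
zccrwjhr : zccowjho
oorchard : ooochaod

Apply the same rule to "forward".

foowaod

The pattern: replace every "r" with "o".
Applying that to "forward" gives "foowaod".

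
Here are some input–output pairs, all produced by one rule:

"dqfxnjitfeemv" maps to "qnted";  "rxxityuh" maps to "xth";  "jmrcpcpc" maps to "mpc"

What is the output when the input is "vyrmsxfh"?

Looking at the pairs, the operation is to move the first character to the end, then keep one character in every 3, starting at position 1 (positions 1st, 4th, 7th, ...).
Applying both steps to "vyrmsxfh": "yrmsxfhv", then "ysh".

ysh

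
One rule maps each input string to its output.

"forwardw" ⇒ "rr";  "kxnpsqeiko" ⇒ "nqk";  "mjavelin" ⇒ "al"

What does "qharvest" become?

ae

The rule is to keep one character in every 3, starting at position 3 (positions 3rd, 6th, 9th, ...).
So "qharvest" becomes "ae".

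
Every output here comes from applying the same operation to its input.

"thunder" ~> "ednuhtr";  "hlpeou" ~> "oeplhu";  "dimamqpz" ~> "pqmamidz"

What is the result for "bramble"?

lbmarbe

Looking at the pairs, the operation is to move the last character to the front, then reverse the string.
Working it through for "bramble": intermediate "ebrambl", final "lbmarbe".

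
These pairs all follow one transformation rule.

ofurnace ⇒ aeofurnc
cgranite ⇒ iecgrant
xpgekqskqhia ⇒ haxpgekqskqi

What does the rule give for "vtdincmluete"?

Looking at the pairs, the operation is to move the last 2 characters to the front (rotate right by 2), then swap the first and last characters.
On "vtdincmluete": the first step gives "tevtdincmlue", and the second then gives "eevtdincmlut".

eevtdincmlut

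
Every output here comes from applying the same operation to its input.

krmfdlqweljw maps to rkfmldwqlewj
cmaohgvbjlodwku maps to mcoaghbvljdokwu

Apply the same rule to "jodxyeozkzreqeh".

ojxdeyzozkereqh

The rule is to swap each adjacent pair of characters (1↔2, 3↔4, ...).
So "jodxyeozkzreqeh" becomes "ojxdeyzozkereqh".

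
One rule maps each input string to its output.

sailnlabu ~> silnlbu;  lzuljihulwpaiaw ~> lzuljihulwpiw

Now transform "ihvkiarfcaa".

In each case the input is transformed by: remove every "a".
So "ihvkiarfcaa" becomes "ihvkirfc".

ihvkirfc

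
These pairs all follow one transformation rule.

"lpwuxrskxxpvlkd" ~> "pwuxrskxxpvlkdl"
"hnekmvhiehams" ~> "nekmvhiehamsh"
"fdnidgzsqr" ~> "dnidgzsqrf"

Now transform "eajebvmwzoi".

What's happening: move the first character to the end.
For "eajebvmwzoi" the result is "ajebvmwzoie".

ajebvmwzoie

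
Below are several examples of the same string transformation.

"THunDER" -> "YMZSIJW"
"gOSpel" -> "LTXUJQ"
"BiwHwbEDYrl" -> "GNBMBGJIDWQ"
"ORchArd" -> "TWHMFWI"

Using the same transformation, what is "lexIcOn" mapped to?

QJCNHTS

The rule is to shift every letter 5 places forward in the alphabet (wrapping around), then convert every letter to uppercase.
"lexIcOn" → "qjcNhTs" → "QJCNHTS".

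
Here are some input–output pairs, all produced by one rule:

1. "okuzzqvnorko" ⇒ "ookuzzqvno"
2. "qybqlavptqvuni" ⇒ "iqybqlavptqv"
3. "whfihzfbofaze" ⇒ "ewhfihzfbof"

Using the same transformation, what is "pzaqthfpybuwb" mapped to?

What's happening: move the last character to the front, then delete the last 2 characters.
Starting from "pzaqthfpybuwb": after the first operation, "bpzaqthfpybuw"; after the second, "bpzaqthfpyb".

bpzaqthfpyb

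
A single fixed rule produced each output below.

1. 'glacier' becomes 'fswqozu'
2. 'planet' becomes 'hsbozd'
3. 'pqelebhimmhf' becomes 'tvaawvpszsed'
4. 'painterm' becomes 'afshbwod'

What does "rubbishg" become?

Each output is the input with this applied: shift every letter 12 places backward in the alphabet (wrapping around), then reverse the string.
Working it through for "rubbishg": intermediate "fippwgvu", final "uvgwppif".
(Check on "planet": → "dzobsh" → "hsbozd" ✓)

uvgwppif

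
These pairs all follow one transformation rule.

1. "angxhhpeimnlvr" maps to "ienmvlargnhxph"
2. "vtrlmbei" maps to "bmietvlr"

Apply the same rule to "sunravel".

In each case the input is transformed by: swap the front and back halves of the string, then swap each adjacent pair of characters (1↔2, 3↔4, ...).
"sunravel" → "avelsunr" → "valeusrn".

valeusrn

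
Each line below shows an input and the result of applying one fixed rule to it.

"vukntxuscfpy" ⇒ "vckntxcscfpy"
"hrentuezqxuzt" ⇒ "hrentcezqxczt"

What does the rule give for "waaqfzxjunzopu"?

waaqfzxjcnzopc

Each output is the input with this applied: replace every "u" with "c".
So "waaqfzxjunzopu" becomes "waaqfzxjcnzopc".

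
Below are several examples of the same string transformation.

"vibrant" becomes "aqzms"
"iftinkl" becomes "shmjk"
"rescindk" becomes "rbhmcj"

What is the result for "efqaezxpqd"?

pzdywopc

The rule is to shift every letter 1 place backward in the alphabet (wrapping around), then delete the first 2 characters.
Starting from "efqaezxpqd": after the first operation, "depzdywopc"; after the second, "pzdywopc".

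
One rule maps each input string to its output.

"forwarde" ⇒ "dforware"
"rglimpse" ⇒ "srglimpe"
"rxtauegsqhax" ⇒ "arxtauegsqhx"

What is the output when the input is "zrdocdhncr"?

czrdocdhnr

The pattern: move the last character to the front, then swap the first and last characters.
Doing the same to "zrdocdhncr": "czrdocdhnr".
(Check on "rglimpse": → "erglimps" → "srglimpe" ✓)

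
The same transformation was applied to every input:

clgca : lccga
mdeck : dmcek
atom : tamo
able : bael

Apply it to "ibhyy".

The transformation: swap each adjacent pair of characters (1↔2, 3↔4, ...).
Applying that to "ibhyy" gives "biyhy".

biyhy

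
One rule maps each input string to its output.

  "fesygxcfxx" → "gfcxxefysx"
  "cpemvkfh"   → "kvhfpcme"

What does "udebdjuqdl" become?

The rule is to swap each adjacent pair of characters (1↔2, 3↔4, ...), then swap the front and back halves of the string.
For "udebdjuqdl", step one produces "dubejdquld"; step two turns that into "dqulddubej".

dqulddubej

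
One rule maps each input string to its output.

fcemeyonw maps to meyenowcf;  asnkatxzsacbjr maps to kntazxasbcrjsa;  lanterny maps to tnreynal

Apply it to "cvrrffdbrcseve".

Looking at the pairs, the operation is to swap each adjacent pair of characters (1↔2, 3↔4, ...), then move the first 2 characters to the end (rotate left by 2).
"cvrrffdbrcseve" → "vcrrffbdcresev" → "rrffbdcresevvc".

rrffbdcresevvc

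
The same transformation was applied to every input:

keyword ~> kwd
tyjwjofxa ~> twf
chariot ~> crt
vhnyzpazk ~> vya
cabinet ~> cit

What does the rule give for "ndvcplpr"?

Rule — keep one character in every 3, starting at position 1 (positions 1st, 4th, 7th, ...).
For "ndvcplpr" the result is "ncp".

ncp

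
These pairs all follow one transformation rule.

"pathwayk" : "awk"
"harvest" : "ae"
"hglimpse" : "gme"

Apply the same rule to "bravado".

ra

What's happening: keep one character in every 3, starting at position 2 (positions 2nd, 5th, 8th, ...).
Doing the same to "bravado": "ra".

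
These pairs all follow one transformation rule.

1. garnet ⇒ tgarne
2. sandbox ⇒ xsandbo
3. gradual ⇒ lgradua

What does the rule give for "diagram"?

Looking at the pairs, the operation is to move the last character to the front.
On "diagram" that produces "mdiagra".

mdiagra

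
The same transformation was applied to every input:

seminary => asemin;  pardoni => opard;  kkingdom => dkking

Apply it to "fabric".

Each output is the input with this applied: delete the last 2 characters, then move the last character to the front.
Working it through for "fabric": intermediate "fabr", final "rfab".

rfab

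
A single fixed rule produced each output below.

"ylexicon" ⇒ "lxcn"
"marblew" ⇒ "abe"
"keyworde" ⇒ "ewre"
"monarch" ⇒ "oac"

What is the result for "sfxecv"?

In each case the input is transformed by: keep every other character starting from the second (positions 2nd, 4th, 6th, ...).
"sfxecv" → "fev".

fev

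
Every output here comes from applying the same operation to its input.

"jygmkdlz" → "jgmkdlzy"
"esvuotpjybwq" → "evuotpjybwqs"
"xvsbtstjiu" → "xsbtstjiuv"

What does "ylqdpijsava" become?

yqdpijsaval

Rule — move the first character to the end, then swap the first and last characters.
Starting from "ylqdpijsava": after the first operation, "lqdpijsavay"; after the second, "yqdpijsaval".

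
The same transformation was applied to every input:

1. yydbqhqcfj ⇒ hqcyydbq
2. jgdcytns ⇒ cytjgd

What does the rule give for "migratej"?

ratmig

What's happening: delete the last 2 characters, then move the last 3 characters to the front (rotate right by 3).
Applying that to "migratej" gives "ratmig".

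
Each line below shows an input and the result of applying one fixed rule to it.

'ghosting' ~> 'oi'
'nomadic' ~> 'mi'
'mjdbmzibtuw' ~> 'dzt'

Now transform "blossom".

oo

The pattern: keep one character in every 3, starting at position 3 (positions 3rd, 6th, 9th, ...).
"blossom" → "oo".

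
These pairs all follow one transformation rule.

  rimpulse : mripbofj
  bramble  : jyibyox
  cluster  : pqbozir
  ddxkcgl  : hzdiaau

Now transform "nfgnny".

Each output is the input with this applied: move the first 3 characters to the end (rotate left by 3), then shift every letter 3 places backward in the alphabet (wrapping around).
For "nfgnny", step one produces "nnynfg"; step two turns that into "kkvkcd".

kkvkcd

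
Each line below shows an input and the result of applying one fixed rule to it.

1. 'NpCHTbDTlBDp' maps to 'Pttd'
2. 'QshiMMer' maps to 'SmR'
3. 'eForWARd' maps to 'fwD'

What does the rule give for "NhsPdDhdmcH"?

HDDh

The rule is to keep one character in every 3, starting at position 2 (positions 2nd, 5th, 8th, ...), then flip the case of every letter.
For "NhsPdDhdmcH", step one produces "hddH"; step two turns that into "HDDh".
(Check on "NpCHTbDTlBDp": → "pTTD" → "Pttd" ✓)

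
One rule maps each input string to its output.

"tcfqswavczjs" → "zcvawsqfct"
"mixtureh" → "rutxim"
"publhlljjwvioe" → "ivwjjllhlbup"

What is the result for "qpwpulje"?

Looking at the pairs, the operation is to delete the last 2 characters, then reverse the string.
Working it through for "qpwpulje": intermediate "qpwpul", final "lupwpq".

lupwpq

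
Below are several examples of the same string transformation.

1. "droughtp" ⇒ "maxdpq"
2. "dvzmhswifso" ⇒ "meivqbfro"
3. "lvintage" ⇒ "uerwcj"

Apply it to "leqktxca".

The rule is to delete the last 2 characters, then shift every letter 9 places forward in the alphabet (wrapping around).
Starting from "leqktxca": after the first operation, "leqktx"; after the second, "unztcg".

unztcg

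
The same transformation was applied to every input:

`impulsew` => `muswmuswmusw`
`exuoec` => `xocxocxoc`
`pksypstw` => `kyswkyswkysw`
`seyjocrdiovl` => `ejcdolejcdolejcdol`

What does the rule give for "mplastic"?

Each output is the input with this applied: keep every other character starting from the second (positions 2nd, 4th, 6th, ...), then write the whole string 3 times in a row.
"mplastic" → "patc" → "patcpatcpatc".
(Check on "impulsew": → "musw" → "muswmuswmusw" ✓)

patcpatcpatc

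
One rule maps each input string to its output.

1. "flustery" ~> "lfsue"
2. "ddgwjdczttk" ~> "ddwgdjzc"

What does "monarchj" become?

The rule is to swap each adjacent pair of characters (1↔2, 3↔4, ...), then delete the last 3 characters.
Working it through for "monarchj": intermediate "omancrjh", final "omanc".

omanc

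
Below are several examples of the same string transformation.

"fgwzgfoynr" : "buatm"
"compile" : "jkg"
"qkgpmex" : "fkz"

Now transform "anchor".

In each case the input is transformed by: keep every other character starting from the second (positions 2nd, 4th, 6th, ...), then shift every letter 5 places backward in the alphabet (wrapping around).
So "anchor" becomes "icm".
(Check on "fgwzgfoynr": → "gzfyr" → "buatm" ✓)

icm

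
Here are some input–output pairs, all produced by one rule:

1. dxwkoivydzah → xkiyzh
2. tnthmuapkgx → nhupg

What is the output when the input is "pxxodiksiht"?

The rule is to keep every other character starting from the second (positions 2nd, 4th, 6th, ...).
"pxxodiksiht" → "xoish".

xoish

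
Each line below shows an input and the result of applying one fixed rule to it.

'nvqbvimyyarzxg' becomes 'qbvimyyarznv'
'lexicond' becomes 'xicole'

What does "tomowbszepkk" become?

The rule is to delete the last 2 characters, then move the first 2 characters to the end (rotate left by 2).
Doing the same to "tomowbszepkk": "mowbszepto".
(Check on "lexicond": → "lexico" → "xicole" ✓)

mowbszepto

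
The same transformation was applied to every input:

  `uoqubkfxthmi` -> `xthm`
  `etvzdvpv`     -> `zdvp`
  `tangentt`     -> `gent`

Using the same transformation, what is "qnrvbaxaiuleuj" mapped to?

In each case the input is transformed by: delete the last character, then keep only the last 4 characters.
Working it through for "qnrvbaxaiuleuj": intermediate "qnrvbaxaiuleu", final "uleu".

uleu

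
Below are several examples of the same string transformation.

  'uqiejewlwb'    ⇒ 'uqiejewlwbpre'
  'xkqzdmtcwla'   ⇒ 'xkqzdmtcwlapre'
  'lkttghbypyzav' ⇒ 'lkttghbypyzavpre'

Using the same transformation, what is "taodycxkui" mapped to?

The rule is to append "pre".
So "taodycxkui" becomes "taodycxkuipre".

taodycxkuipre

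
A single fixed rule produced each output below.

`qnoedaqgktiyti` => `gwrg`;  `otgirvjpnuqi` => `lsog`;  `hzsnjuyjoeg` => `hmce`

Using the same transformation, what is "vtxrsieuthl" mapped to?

srfj

Each output is the input with this applied: shift every letter 2 places backward in the alphabet (wrapping around), then keep only the last 4 characters.
Starting from "vtxrsieuthl": after the first operation, "trvpqgcsrfj"; after the second, "srfj".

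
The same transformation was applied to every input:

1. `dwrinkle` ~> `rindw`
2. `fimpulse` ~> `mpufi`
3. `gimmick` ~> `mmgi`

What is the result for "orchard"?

chor

Rule — delete the last 3 characters, then move the first 2 characters to the end (rotate left by 2).
On "orchard": the first step gives "orch", and the second then gives "chor".
(Check on "dwrinkle": → "dwrin" → "rindw" ✓)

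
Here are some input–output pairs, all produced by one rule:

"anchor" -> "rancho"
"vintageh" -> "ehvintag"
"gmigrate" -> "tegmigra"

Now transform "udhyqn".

nudhyq

Each output is the input with this applied: swap the front and back halves of the string, then move the first 2 characters to the end (rotate left by 2).
On "udhyqn": the first step gives "yqnudh", and the second then gives "nudhyq".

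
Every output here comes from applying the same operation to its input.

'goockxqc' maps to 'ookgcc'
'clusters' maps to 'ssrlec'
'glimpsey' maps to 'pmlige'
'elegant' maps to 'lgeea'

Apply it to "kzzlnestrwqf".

Looking at the pairs, the operation is to sort the characters into reverse alphabetical order, then delete the first 2 characters.
"kzzlnestrwqf" → "zzwtsrqnlkfe" → "wtsrqnlkfe".

wtsrqnlkfe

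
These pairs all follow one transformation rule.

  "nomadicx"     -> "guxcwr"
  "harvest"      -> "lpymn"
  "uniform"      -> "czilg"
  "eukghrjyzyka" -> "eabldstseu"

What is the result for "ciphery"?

jbyls

The pattern: delete the first 2 characters, then shift every letter 6 places backward in the alphabet (wrapping around).
Starting from "ciphery": after the first operation, "phery"; after the second, "jbyls".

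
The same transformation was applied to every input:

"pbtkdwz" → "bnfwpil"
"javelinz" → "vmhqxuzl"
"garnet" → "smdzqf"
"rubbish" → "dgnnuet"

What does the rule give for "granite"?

sdmzufq

In each case the input is transformed by: shift every letter 12 places forward in the alphabet (wrapping around).
On "granite" that produces "sdmzufq".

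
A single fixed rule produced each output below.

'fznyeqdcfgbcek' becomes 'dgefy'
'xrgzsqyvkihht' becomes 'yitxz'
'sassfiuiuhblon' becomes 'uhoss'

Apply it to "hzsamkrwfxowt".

What's happening: keep one character in every 3, starting at position 1 (positions 1st, 4th, 7th, ...), then move the last 3 characters to the front (rotate right by 3).
So "hzsamkrwfxowt" becomes "rxtha".
(Check on "sassfiuiuhblon": → "ssuho" → "uhoss" ✓)

rxtha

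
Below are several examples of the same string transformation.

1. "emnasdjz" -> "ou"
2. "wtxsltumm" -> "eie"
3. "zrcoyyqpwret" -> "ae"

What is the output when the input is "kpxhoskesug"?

Each output is the input with this applied: shift every letter 11 places forward in the alphabet (wrapping around), then keep only the vowels.
Starting from "kpxhoskesug": after the first operation, "vaiszdvpdfr"; after the second, "ai".

ai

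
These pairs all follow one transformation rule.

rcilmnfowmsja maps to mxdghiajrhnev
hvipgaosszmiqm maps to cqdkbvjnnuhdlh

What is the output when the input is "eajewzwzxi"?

What's happening: shift every letter 5 places backward in the alphabet (wrapping around).
On "eajewzwzxi" that produces "zvezrurusd".

zvezrurusd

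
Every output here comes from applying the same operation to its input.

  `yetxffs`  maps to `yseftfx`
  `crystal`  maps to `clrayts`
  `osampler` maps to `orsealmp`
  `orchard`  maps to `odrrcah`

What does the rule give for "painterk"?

Looking at the pairs, the operation is to take characters alternately from the front and the back (1st, last, 2nd, 2nd-last, ...).
On "painterk" that produces "pkarient".

pkarient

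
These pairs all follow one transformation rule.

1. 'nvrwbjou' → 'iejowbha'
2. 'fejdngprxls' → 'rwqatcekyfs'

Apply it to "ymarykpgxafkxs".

znelxctknsxkfl

The rule is to shift every letter 13 places forward in the alphabet (wrapping around) — i.e. ROT13, then move the first character to the end.
"ymarykpgxafkxs" → "lznelxctknsxkf" → "znelxctknsxkfl".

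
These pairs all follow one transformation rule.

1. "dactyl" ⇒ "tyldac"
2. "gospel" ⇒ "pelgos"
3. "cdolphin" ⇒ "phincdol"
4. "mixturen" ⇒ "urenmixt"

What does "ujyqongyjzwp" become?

gyjzwpujyqon

Each output is the input with this applied: swap the front and back halves of the string.
For "ujyqongyjzwp" the result is "gyjzwpujyqon".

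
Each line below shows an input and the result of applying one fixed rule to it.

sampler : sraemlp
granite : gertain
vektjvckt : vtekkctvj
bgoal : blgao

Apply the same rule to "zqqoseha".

zaqhqeos

Rule — take characters alternately from the front and the back (1st, last, 2nd, 2nd-last, ...).
"zqqoseha" → "zaqhqeos".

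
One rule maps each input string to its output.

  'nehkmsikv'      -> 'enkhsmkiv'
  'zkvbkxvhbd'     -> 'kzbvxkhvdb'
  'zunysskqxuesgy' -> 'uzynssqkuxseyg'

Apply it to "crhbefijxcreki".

rcbhfejicxerik

The rule is to swap each adjacent pair of characters (1↔2, 3↔4, ...).
For "crhbefijxcreki" the result is "rcbhfejicxerik".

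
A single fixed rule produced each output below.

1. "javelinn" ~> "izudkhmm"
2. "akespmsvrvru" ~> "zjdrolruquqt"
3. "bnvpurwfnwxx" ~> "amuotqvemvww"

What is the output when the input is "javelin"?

Rule — shift every letter 1 place backward in the alphabet (wrapping around).
For "javelin" the result is "izudkhm".

izudkhm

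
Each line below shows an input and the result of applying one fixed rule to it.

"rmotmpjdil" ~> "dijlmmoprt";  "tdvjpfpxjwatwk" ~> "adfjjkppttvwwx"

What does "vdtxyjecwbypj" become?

Looking at the pairs, the operation is to sort the characters into alphabetical order.
"vdtxyjecwbypj" → "bcdejjptvwxyy".

bcdejjptvwxyy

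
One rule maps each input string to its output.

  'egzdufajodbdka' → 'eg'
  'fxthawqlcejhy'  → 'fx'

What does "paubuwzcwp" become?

The transformation: keep only the first 2 characters.
On "paubuwzcwp" that produces "pa".

pa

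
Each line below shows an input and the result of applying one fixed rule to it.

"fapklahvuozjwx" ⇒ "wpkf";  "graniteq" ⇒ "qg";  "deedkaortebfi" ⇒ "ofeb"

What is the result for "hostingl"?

oi

In each case the input is transformed by: sort the characters into reverse alphabetical order, then keep one character in every 3, starting at position 3 (positions 3rd, 6th, 9th, ...).
On "hostingl": the first step gives "tsonlihg", and the second then gives "oi".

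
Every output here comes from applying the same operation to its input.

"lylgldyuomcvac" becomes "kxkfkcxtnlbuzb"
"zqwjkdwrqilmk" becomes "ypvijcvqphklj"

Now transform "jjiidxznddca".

The transformation: shift every letter 1 place backward in the alphabet (wrapping around).
On "jjiidxznddca" that produces "iihhcwymccbz".

iihhcwymccbz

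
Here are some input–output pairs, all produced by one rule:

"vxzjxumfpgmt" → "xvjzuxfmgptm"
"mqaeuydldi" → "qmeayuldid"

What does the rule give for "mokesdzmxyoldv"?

omekdsmzyxlovd

Rule — swap each adjacent pair of characters (1↔2, 3↔4, ...).
Doing the same to "mokesdzmxyoldv": "omekdsmzyxlovd".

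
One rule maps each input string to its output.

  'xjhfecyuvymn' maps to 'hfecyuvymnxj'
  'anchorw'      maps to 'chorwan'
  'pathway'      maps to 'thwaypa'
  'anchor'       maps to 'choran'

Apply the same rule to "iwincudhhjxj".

Rule — move the first 2 characters to the end (rotate left by 2).
Doing the same to "iwincudhhjxj": "incudhhjxjiw".

incudhhjxjiw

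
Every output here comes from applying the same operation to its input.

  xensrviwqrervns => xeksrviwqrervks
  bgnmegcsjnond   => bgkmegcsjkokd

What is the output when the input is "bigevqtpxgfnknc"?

bigevqtpxgfkkkc

What's happening: replace every "n" with "k".
"bigevqtpxgfnknc" → "bigevqtpxgfkkkc".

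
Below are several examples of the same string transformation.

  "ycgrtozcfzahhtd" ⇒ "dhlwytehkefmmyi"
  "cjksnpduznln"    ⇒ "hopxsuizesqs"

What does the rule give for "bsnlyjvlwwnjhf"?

The pattern: shift every letter 5 places forward in the alphabet (wrapping around).
So "bsnlyjvlwwnjhf" becomes "gxsqdoaqbbsomk".

gxsqdoaqbbsomk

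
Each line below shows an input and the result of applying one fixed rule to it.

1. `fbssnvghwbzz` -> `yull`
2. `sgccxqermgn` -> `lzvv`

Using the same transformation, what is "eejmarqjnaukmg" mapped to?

The pattern: shift every letter 7 places backward in the alphabet (wrapping around), then keep only the first 4 characters.
For "eejmarqjnaukmg", step one produces "xxcftkjcgtndfz"; step two turns that into "xxcf".

xxcf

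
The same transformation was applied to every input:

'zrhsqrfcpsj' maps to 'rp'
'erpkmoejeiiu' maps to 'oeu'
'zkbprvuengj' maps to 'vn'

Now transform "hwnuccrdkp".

ck

The rule is to keep one character in every 3, starting at position 3 (positions 3rd, 6th, 9th, ...), then delete the first character.
Starting from "hwnuccrdkp": after the first operation, "nck"; after the second, "ck".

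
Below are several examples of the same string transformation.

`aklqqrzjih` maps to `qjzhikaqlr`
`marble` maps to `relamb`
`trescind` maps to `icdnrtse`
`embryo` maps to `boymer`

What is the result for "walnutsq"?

tuqsawnl

Looking at the pairs, the operation is to swap each adjacent pair of characters (1↔2, 3↔4, ...), then swap the front and back halves of the string.
Applying that to "walnutsq" gives "tuqsawnl".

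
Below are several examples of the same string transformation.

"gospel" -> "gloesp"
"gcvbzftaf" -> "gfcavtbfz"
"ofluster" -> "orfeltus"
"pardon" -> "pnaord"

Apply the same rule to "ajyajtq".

Looking at the pairs, the operation is to take characters alternately from the front and the back (1st, last, 2nd, 2nd-last, ...).
"ajyajtq" → "aqjtyja".

aqjtyja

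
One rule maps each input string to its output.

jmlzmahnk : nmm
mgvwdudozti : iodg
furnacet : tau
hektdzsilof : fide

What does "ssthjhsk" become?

The pattern: keep one character in every 3, starting at position 2 (positions 2nd, 5th, 8th, ...), then reverse the string.
Working it through for "ssthjhsk": intermediate "sjk", final "kjs".
(Check on "hektdzsilof": → "edif" → "fide" ✓)

kjs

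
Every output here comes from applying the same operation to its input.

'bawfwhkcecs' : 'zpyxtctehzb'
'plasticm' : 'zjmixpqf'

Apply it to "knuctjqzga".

Looking at the pairs, the operation is to shift every letter 3 places backward in the alphabet (wrapping around), then move the last 2 characters to the front (rotate right by 2).
Working it through for "knuctjqzga": intermediate "hkrzqgnwdx", final "dxhkrzqgnw".

dxhkrzqgnw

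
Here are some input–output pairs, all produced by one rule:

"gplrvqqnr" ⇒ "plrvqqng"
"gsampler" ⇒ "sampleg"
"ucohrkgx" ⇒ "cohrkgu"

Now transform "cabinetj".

In each case the input is transformed by: delete the last character, then move the first character to the end.
Working it through for "cabinetj": intermediate "cabinet", final "abinetc".

abinetc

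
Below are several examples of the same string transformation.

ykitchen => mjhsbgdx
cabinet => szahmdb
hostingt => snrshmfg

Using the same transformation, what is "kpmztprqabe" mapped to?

dolysoqpzaj

Rule — shift every letter 1 place backward in the alphabet (wrapping around), then swap the first and last characters.
For "kpmztprqabe", step one produces "jolysoqpzad"; step two turns that into "dolysoqpzaj".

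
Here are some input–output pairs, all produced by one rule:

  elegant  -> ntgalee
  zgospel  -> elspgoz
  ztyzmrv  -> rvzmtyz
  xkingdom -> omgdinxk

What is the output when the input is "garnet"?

Looking at the pairs, the operation is to reverse the string, then swap each adjacent pair of characters (1↔2, 3↔4, ...).
Working it through for "garnet": intermediate "tenrag", final "etrnga".

etrnga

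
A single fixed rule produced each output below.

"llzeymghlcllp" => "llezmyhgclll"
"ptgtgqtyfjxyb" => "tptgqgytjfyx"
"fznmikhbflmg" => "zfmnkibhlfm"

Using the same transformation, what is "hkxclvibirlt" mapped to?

What's happening: delete the last character, then swap each adjacent pair of characters (1↔2, 3↔4, ...).
For "hkxclvibirlt", step one produces "hkxclvibirl"; step two turns that into "khcxvlbiril".

khcxvlbiril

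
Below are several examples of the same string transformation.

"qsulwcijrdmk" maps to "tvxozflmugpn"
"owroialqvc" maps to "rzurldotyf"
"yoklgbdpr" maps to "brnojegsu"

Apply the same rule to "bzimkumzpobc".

eclpnxpcsref

Each output is the input with this applied: shift every letter 3 places forward in the alphabet (wrapping around).
"bzimkumzpobc" → "eclpnxpcsref".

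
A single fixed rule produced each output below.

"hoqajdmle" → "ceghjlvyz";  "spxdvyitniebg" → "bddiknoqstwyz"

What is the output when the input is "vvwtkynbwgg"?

bbfioqqrrtw

What's happening: shift every letter 5 places backward in the alphabet (wrapping around), then sort the characters into alphabetical order.
Applying both steps to "vvwtkynbwgg": "qqroftiwrbb", then "bbfioqqrrtw".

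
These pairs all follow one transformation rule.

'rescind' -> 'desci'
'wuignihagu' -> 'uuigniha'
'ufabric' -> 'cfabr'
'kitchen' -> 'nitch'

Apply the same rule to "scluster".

The rule is to swap the first and last characters, then delete the last 2 characters.
So "scluster" becomes "rclust".
(Check on "wuignihagu": → "uuignihagw" → "uuigniha" ✓)

rclust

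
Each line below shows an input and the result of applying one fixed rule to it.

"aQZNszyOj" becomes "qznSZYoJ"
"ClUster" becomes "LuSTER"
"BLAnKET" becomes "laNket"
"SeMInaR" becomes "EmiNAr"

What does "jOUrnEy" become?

Looking at the pairs, the operation is to flip the case of every letter, then delete the first character.
Working it through for "jOUrnEy": intermediate "JouRNeY", final "ouRNeY".

ouRNeY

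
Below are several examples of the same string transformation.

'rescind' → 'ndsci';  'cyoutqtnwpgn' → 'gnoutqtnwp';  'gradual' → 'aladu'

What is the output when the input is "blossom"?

omoss

Each output is the input with this applied: delete the first 2 characters, then move the last 2 characters to the front (rotate right by 2).
Applying that to "blossom" gives "omoss".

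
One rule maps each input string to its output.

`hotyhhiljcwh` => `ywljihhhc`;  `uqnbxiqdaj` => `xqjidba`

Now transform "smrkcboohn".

The pattern: delete the first 3 characters, then sort the characters into reverse alphabetical order.
For "smrkcboohn", step one produces "kcboohn"; step two turns that into "oonkhcb".

oonkhcb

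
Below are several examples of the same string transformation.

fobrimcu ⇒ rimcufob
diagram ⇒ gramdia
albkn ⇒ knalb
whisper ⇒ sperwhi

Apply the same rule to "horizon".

Rule — move the first 3 characters to the end (rotate left by 3).
So "horizon" becomes "izonhor".

izonhor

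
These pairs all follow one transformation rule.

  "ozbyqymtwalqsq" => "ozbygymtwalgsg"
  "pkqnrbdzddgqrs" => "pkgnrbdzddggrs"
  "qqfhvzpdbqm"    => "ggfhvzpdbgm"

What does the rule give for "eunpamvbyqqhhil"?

eunpamvbygghhil

Looking at the pairs, the operation is to replace every "q" with "g".
"eunpamvbyqqhhil" → "eunpamvbygghhil".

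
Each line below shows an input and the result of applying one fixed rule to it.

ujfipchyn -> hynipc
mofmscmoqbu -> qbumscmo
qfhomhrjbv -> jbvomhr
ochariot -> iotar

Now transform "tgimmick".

ickmm

Looking at the pairs, the operation is to delete the first 3 characters, then move the last 3 characters to the front (rotate right by 3).
Starting from "tgimmick": after the first operation, "mmick"; after the second, "ickmm".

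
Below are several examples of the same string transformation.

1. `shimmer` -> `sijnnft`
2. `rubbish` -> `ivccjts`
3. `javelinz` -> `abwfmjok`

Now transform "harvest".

Each output is the input with this applied: shift every letter 1 place forward in the alphabet (wrapping around), then swap the first and last characters.
Applying both steps to "harvest": "ibswftu", then "ubswfti".

ubswfti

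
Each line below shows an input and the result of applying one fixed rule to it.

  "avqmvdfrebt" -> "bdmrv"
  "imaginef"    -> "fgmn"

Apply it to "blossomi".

What's happening: keep every other character starting from the second (positions 2nd, 4th, 6th, ...), then sort the characters into alphabetical order.
For "blossomi", step one produces "lsoi"; step two turns that into "ilos".

ilos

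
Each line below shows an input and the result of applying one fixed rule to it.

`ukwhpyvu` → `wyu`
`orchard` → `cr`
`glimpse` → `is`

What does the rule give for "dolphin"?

What's happening: move the first character to the end, then keep one character in every 3, starting at position 2 (positions 2nd, 5th, 8th, ...).
Working it through for "dolphin": intermediate "olphind", final "li".
(Check on "glimpse": → "limpseg" → "is" ✓)

li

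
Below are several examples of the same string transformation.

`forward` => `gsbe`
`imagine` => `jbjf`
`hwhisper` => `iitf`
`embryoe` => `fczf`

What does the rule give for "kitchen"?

luio

Each output is the input with this applied: keep every other character starting from the first (positions 1st, 3rd, 5th, ...), then shift every letter 1 place forward in the alphabet (wrapping around).
On "kitchen" that produces "luio".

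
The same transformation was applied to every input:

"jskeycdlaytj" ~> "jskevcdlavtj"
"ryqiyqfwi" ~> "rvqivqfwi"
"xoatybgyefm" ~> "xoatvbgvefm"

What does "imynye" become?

imvnve

The rule is to replace every "y" with "v".
On "imynye" that produces "imvnve".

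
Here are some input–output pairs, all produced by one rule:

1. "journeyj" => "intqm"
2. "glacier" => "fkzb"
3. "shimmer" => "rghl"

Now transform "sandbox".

Each output is the input with this applied: shift every letter 1 place backward in the alphabet (wrapping around), then delete the last 3 characters.
Applying both steps to "sandbox": "rzmcanw", then "rzmc".

rzmc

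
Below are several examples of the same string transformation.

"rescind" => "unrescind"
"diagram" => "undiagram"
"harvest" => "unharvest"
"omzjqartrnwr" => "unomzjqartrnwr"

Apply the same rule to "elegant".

What's happening: prepend "un".
Applying that to "elegant" gives "unelegant".

unelegant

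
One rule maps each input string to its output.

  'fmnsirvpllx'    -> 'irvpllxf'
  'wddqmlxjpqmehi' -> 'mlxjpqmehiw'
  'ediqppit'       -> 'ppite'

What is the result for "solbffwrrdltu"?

ffwrrdltus

Looking at the pairs, the operation is to move the first character to the end, then delete the first 3 characters.
For "solbffwrrdltu", step one produces "olbffwrrdltus"; step two turns that into "ffwrrdltus".
(Check on "wddqmlxjpqmehi": → "ddqmlxjpqmehiw" → "mlxjpqmehiw" ✓)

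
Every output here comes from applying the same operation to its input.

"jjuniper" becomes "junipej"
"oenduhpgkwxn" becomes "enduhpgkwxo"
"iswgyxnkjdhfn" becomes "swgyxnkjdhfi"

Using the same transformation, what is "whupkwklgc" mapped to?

The transformation: delete the last character, then move the first character to the end.
Doing the same to "whupkwklgc": "hupkwklgw".

hupkwklgw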